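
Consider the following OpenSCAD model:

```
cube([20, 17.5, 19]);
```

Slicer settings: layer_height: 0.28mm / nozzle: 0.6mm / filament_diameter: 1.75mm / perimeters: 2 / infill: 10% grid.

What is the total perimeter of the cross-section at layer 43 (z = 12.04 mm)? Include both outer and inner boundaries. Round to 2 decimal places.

At z = 12.04 mm: the cube is present — its section is the full 20×17.5 rectangle (perimeter 75.00 mm). Overall, the cross-section is a single solid region. Total boundary length (outer) = 75.00 mm.

75.00 mm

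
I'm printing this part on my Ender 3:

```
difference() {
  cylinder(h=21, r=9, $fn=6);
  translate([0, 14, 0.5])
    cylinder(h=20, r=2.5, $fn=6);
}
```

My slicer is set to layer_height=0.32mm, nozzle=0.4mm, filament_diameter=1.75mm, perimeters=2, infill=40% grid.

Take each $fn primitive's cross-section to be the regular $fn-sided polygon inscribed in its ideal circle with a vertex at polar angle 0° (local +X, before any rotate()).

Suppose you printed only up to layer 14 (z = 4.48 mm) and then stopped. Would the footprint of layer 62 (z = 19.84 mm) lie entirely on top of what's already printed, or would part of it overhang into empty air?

Compare the two slices. At z = 4.48: the r=9 cylinder gives a regular 6-gon of circumradius 9 (constant along its height) (area = (6/2)·9.000²·sin(360°/6) = 210.44 mm²); the r=2.5 cylinder at (0, 14) contributes a regular 6-gon of circumradius 2.5 (area = (6/2)·2.500²·sin(360°/6) = 16.24 mm²); After the difference (first − rest): starting from the r=9 cylinder (210.44 mm²), the r=2.5 cylinder at (0, 14) misses the remaining region (no effect) — area = 210.44 mm². At z = 19.84: the cylinder: section is a regular 6-gon, circumradius r=9 (area = (6/2)·9.000²·sin(360°/6) = 210.44 mm²); the cylinder at (0, 14): section is a regular 6-gon, circumradius r=2.5 (area = (6/2)·2.500²·sin(360°/6) = 16.24 mm²); Taking the first minus the rest: starting from the r=9 cylinder (210.44 mm²), the r=2.5 cylinder at (0, 14) misses the remaining region (no effect) — area = 210.44 mm². Checking containment: the cross-section at z = 19.84 is a subset of the cross-section at z = 4.48.

entirely on top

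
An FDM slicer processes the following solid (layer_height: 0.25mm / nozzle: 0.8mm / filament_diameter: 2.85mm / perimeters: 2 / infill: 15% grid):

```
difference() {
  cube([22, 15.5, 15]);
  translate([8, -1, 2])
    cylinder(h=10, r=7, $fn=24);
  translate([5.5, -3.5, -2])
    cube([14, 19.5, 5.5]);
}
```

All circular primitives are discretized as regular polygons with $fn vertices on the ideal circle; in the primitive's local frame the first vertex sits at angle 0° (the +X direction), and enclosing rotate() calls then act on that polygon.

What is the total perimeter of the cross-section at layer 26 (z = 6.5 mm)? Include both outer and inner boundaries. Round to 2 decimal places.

81.17 mm

At z = 6.5 mm: the cube (footprint 22×15.5) is included at this height (perimeter 75.00 mm); the r=7 cylinder at (8, -1) gives a regular 24-gon of circumradius 7 (constant along its height) (perimeter = 2·24·7.000·sin(180°/24) = 43.86 mm); the cube at (5.5, -3.5) is not intersected at this z (z outside [-2, 3.5]); After the difference (first − rest): starting from the 22×15.5 cube, the r=7 cylinder at (8, -1) partially overlaps it — only the 62.22 mm² overlap (of its 152.19 mm²) is removed, clipping the outline — boundary = 81.17 mm. Overall, the cross-section is a single solid region. Total boundary length (outer) = 81.17 mm.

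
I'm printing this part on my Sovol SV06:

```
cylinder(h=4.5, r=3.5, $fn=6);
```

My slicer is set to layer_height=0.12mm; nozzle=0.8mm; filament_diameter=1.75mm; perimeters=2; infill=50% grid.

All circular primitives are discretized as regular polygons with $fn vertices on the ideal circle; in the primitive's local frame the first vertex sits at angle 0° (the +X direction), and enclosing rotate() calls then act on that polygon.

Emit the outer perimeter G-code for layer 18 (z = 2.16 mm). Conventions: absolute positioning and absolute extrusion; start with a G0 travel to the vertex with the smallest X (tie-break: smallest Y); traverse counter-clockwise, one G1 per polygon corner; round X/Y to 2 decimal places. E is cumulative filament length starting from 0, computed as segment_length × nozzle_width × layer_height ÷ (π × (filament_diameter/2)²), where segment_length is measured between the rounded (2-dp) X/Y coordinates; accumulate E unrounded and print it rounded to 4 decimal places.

G0 X-3.50 Y0.00 Z2.16
G1 X-1.75 Y-3.03 E0.1397
G1 X1.75 Y-3.03 E0.2793
G1 X3.50 Y0.00 E0.4190
G1 X1.75 Y3.03 E0.5587
G1 X-1.75 Y3.03 E0.6983
G1 X-3.50 Y0.00 E0.8380

At z = 2.16 mm: the r=3.5 cylinder contributes a regular 6-gon of circumradius 3.5. The outline is a single polygon with 6 vertices. Extrusion per mm of travel: 0.8 × 0.12 / (π × 0.875²) = 0.039912. Accumulating E over each segment gives final E = 0.8380.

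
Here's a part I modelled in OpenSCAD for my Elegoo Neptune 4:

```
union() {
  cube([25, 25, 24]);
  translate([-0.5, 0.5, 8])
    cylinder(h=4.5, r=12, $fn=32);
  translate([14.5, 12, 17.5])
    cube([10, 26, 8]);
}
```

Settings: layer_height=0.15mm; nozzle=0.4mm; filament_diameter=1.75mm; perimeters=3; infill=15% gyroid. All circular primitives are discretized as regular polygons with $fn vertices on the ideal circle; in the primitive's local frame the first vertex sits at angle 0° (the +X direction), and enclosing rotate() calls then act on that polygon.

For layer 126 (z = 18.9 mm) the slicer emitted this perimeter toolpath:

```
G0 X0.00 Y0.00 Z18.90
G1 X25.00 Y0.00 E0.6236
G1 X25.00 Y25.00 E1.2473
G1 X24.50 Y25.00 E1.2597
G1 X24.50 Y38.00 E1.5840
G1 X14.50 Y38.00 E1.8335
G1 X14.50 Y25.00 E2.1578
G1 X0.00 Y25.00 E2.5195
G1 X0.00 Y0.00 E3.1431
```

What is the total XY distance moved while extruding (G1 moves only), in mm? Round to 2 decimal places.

126.00 mm

Sum the Euclidean lengths of each G1 segment: total = 126.00 mm.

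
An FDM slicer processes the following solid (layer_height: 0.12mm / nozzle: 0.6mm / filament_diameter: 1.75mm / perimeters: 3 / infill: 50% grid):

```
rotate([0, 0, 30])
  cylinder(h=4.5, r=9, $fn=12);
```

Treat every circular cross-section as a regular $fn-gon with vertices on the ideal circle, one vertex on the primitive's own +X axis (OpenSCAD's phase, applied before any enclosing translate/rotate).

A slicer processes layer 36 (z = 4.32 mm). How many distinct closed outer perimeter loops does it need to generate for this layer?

1

At z = 4.32 mm: the r=9 cylinder gives a regular 12-gon of circumradius 9 (constant along its height); (rotated 30° about Z; rotation is an isometry so areas/perimeters/island counts are preserved). The result has 1 disconnected region.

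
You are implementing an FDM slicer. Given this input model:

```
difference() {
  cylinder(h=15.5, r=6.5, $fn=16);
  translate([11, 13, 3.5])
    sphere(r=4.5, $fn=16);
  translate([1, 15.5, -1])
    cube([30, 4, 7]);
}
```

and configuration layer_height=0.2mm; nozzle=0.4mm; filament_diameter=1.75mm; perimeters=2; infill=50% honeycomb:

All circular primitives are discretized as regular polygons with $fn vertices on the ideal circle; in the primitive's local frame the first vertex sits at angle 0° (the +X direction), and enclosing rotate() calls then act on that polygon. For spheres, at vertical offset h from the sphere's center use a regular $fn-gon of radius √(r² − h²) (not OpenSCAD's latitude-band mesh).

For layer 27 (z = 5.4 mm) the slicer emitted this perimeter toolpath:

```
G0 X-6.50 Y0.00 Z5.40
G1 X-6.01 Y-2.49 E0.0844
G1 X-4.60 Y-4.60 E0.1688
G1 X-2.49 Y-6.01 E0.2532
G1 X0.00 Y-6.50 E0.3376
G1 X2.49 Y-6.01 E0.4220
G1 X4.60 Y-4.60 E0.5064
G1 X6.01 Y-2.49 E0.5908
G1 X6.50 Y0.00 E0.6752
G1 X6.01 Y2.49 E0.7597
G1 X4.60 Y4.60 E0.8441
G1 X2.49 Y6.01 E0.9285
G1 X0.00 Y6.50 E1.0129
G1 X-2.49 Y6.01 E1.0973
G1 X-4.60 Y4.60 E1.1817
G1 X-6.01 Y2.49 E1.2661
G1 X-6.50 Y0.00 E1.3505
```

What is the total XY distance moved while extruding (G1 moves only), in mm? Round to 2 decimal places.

Sum the Euclidean lengths of each G1 segment: total = 40.60 mm.

40.60 mm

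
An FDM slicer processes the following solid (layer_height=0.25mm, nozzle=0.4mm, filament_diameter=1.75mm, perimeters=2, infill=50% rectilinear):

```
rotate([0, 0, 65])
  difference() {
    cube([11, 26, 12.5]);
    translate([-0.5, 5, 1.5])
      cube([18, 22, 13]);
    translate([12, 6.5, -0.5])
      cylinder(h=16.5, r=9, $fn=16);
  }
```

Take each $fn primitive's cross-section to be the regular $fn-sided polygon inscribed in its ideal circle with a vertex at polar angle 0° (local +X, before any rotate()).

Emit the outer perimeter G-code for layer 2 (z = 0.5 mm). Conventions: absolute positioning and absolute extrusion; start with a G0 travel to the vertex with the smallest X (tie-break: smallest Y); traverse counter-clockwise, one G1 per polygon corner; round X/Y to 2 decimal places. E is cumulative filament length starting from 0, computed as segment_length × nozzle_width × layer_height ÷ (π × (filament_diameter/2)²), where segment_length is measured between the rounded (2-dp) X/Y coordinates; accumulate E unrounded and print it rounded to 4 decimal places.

G0 X-23.56 Y10.99 Z0.50
G1 X0.00 Y0.00 E1.0808
G1 X2.47 Y5.29 E1.3236
G1 X2.26 Y5.17 E1.3336
G1 X-1.21 Y4.63 E1.4796
G1 X-4.62 Y5.47 E1.6256
G1 X-7.46 Y7.54 E1.7717
G1 X-9.28 Y10.54 E1.9176
G1 X-9.81 Y14.02 E2.0640
G1 X-9.22 Y16.44 E2.1675
G1 X-18.92 Y20.96 E2.6124
G1 X-23.56 Y10.99 E3.0696

At z = 0.5 mm: the cube is present — its section is the full 11×26 rectangle; the cube at (-0.5, 5) is absent (z outside [1.5, 14.5]); the cylinder at (12, 6.5): section is a regular 16-gon, circumradius r=9; Subtracting the remaining from the first: starting from the 11×26 cube, the r=9 cylinder at (12, 6.5) partially overlaps it — only the 98.69 mm² overlap (of its 247.98 mm²) is removed, clipping the outline — 1 connected region; (rotated 65° about Z; rotation is an isometry so areas/perimeters/island counts are preserved). The outline is a single polygon with 11 vertices. Extrusion per mm of travel: 0.4 × 0.25 / (π × 0.875²) = 0.041575. Accumulating E over each segment gives final E = 3.0696.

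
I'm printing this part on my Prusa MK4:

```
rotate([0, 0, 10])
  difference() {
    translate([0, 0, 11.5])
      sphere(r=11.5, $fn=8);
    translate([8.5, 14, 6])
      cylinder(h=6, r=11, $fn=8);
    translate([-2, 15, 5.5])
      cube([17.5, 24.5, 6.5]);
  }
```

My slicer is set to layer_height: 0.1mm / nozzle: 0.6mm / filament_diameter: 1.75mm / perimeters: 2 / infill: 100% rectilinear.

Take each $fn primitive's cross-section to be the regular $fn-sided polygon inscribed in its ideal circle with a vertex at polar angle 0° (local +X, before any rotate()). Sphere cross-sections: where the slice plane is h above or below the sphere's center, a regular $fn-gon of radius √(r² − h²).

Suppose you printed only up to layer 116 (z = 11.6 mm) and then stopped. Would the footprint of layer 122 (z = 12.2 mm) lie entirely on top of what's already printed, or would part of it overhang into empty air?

Compare the two slices. At z = 11.6: the sphere: section is a regular 8-gon, circumradius = √(r²−h²) = √(11.5²−0.1²) = 11.500 (area = (8/2)·11.500²·sin(360°/8) = 374.03 mm²); the r=11 cylinder at (8.5, 14) contributes a regular 8-gon of circumradius 11 (area = (8/2)·11.000²·sin(360°/8) = 342.24 mm²); the cube at (-2, 15) is present — its section is the full 17.5×24.5 rectangle (area 428.75 mm²); After the difference (first − rest): starting from the r=11.5 sphere (374.03 mm²), the r=11 cylinder at (8.5, 14) partially overlaps it — only the 47.05 mm² overlap (of its 342.24 mm²) is removed, clipping the outline; the 17.5×24.5 cube at (-2, 15) misses the remaining region (no effect) — area = 326.98 mm²; (rotated 10° about Z; rotation is an isometry so areas/perimeters/island counts are preserved). At z = 12.2: the sphere: section is a regular 8-gon, circumradius = √(r²−h²) = √(11.5²−0.7²) = 11.479 (area = (8/2)·11.479²·sin(360°/8) = 372.67 mm²); the cylinder at (8.5, 14) is not intersected at this z (z outside [6, 12]); the cube at (-2, 15) is absent (z outside [5.5, 12]); After the difference (first − rest): none of the subtracted shapes is present at this height, so the r=11.5 sphere is unchanged — area = 372.67 mm²; (rotated 10° about Z; rotation is an isometry so areas/perimeters/island counts are preserved). Checking containment: at z = 12.2 the cross-section extends beyond the z = 11.6 cross-section by about 46.76 mm².

part overhangs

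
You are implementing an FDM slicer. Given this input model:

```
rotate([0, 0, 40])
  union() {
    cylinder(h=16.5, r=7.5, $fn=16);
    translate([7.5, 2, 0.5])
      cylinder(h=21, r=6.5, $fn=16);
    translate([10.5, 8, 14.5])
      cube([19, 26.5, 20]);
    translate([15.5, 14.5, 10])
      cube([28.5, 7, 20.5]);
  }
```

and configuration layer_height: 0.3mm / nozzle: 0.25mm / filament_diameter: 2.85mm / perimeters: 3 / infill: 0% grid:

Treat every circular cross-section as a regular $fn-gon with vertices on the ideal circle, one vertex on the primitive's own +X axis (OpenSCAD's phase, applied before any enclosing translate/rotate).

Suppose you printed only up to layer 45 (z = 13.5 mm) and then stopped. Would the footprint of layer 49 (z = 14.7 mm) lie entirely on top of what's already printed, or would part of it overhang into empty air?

Compare the two slices. At z = 13.5: the r=7.5 cylinder gives a regular 16-gon of circumradius 7.5 (constant along its height) (area = (16/2)·7.500²·sin(360°/16) = 172.21 mm²); the r=6.5 cylinder at (7.5, 2) contributes a regular 16-gon of circumradius 6.5 (area = (16/2)·6.500²·sin(360°/16) = 129.35 mm²); the cube at (10.5, 8) is not intersected at this z (z outside [14.5, 34.5]); the cube at (15.5, 14.5) is present — its section is the full 28.5×7 rectangle (area 199.50 mm²); Combining (union): the regions partially overlap — summed areas 501.05 mm² minus the doubly-counted overlap 48.43 mm² gives 452.62 mm² — area = 452.62 mm²; (whole slice rotated 40° about Z — lengths, areas and connectivity unchanged). At z = 14.7: the r=7.5 cylinder contributes a regular 16-gon of circumradius 7.5 (area = (16/2)·7.500²·sin(360°/16) = 172.21 mm²); the cylinder at (7.5, 2): section is a regular 16-gon, circumradius r=6.5 (area = (16/2)·6.500²·sin(360°/16) = 129.35 mm²); the 19×26.5 cube at (10.5, 8) contributes its full rectangle (area 503.50 mm²); the cube at (15.5, 14.5) (footprint 28.5×7) is included at this height (area 199.50 mm²); Merging all regions: the regions partially overlap — summed areas 1004.55 mm² minus the doubly-counted overlap 146.43 mm² gives 858.12 mm² — area = 858.12 mm²; (rotated 40° about Z; rotation is an isometry so areas/perimeters/island counts are preserved). Checking containment: at z = 14.7 the cross-section extends beyond the z = 13.5 cross-section by about 405.50 mm².

part overhangs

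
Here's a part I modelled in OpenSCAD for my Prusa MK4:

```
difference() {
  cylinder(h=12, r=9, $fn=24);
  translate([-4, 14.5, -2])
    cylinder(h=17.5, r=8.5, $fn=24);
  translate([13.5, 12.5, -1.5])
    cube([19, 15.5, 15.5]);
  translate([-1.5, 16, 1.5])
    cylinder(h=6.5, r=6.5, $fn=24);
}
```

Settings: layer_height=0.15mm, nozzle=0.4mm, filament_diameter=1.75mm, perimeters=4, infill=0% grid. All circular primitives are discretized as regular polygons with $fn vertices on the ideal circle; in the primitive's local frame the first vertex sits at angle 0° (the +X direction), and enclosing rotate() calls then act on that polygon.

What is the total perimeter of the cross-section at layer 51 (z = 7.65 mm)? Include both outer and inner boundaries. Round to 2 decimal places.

At z = 7.65 mm: the cylinder: section is a regular 24-gon, circumradius r=9 (perimeter = 2·24·9.000·sin(180°/24) = 56.39 mm); the r=8.5 cylinder at (-4, 14.5) gives a regular 24-gon of circumradius 8.5 (constant along its height) (perimeter = 2·24·8.500·sin(180°/24) = 53.25 mm); the 19×15.5 cube at (13.5, 12.5) contributes its full rectangle (perimeter 69.00 mm); the r=6.5 cylinder at (-1.5, 16) contributes a regular 24-gon of circumradius 6.5 (perimeter = 2·24·6.500·sin(180°/24) = 40.72 mm); Subtracting the remaining from the first: starting from the r=9 cylinder, the r=8.5 cylinder at (-4, 14.5) partially overlaps it — only the 13.95 mm² overlap (of its 224.40 mm²) is removed, clipping the outline; the 19×15.5 cube at (13.5, 12.5) misses the remaining region (no effect); the r=6.5 cylinder at (-1.5, 16) misses the remaining region (no effect) — boundary = 56.47 mm. Overall, the cross-section is a single solid region. Total boundary length (outer) = 56.47 mm.

56.47 mm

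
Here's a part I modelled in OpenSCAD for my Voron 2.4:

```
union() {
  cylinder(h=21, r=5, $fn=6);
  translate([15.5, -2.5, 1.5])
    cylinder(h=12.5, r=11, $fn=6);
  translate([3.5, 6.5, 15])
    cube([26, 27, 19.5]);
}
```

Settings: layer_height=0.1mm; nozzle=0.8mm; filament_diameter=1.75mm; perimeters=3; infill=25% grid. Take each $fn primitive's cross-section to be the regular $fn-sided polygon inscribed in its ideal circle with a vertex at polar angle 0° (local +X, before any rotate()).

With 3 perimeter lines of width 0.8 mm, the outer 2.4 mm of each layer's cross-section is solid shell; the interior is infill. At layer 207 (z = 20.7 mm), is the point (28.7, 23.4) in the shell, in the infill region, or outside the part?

At z = 20.7 mm: the cylinder: section is a regular 6-gon, circumradius r=5; the cylinder at (15.5, -2.5) is not intersected at this z (z outside [1.5, 14]); the cube at (3.5, 6.5) (footprint 26×27) is included at this height; Merging all regions: the 2 present regions are separate (no shared area or edge), so areas and boundary lengths simply add and each stays a separate island — 2 connected regions. Overall, the cross-section has 2 separate islands. The nearest boundary edge runs (29.50, 33.50)→(29.50, 6.50); distance from the point to it = 0.80 mm. (Shell/infill is judged within the island containing the point — the largest one.) The point is inside the cross-section, 0.80 mm from the nearest boundary — within the 2.4 mm shell band (3 × 0.8).

shell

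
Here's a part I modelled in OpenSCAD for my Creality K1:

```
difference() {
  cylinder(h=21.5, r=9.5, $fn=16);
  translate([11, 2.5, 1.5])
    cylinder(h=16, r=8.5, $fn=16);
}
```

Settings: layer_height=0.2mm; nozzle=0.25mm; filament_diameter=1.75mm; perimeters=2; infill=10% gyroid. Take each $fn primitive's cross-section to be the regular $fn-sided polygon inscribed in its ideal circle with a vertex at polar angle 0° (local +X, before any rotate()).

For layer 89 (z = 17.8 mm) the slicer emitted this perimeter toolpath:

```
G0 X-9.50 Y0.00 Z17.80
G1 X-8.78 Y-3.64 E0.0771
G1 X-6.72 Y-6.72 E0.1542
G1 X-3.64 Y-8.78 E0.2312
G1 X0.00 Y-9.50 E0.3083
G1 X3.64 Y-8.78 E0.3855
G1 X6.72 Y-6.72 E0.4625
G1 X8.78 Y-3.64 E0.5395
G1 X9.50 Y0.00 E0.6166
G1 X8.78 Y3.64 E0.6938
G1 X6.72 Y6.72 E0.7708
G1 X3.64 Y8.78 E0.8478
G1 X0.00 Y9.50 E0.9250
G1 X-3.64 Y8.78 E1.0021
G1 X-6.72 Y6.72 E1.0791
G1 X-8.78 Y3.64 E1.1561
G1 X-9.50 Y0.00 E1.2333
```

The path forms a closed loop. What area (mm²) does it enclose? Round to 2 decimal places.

Apply the shoelace formula to the sequence of (X, Y) vertices; enclosed area = 276.48 mm².

276.48 mm²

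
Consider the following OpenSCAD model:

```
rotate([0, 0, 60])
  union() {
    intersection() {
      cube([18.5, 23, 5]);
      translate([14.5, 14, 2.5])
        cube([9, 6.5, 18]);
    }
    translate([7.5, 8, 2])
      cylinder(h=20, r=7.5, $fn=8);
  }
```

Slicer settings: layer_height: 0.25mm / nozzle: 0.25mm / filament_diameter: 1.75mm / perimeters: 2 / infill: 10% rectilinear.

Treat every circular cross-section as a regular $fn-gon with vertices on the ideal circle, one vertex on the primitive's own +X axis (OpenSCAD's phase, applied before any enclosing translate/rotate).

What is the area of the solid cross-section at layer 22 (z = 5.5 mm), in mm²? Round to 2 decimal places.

159.10 mm²

At z = 5.5 mm: the cube does not reach this height (z outside [0, 5]); the 9×6.5 cube at (14.5, 14) contributes its full rectangle (area 58.50 mm²); Taking the intersection: at least one operand is absent at this height, so nothing remains; the r=7.5 cylinder at (7.5, 8) contributes a regular 8-gon of circumradius 7.5 (area = (8/2)·7.500²·sin(360°/8) = 159.10 mm²); Merging all regions: only the r=7.5 cylinder at (7.5, 8) is present, so the union is just that shape — area = 159.10 mm²; (whole slice rotated 60° about Z — lengths, areas and connectivity unchanged). Overall, the cross-section is a single solid region. Net area = 159.10 mm².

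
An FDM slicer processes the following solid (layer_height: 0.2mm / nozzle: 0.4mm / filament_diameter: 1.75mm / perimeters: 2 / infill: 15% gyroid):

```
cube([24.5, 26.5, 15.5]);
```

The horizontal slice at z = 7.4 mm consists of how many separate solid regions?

At z = 7.4 mm: the cube is present — its section is the full 24.5×26.5 rectangle. The result has 1 disconnected region.

1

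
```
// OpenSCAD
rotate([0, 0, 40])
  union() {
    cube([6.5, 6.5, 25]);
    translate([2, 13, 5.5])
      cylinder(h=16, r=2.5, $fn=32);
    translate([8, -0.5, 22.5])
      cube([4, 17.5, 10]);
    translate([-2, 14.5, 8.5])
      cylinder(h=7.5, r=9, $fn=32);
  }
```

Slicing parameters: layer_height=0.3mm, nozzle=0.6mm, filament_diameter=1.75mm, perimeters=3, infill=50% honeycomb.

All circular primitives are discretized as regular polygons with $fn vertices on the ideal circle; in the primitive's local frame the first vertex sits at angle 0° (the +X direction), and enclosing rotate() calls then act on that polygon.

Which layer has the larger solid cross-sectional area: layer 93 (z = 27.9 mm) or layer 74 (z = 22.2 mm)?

layer 93 (z = 27.9 mm)

Layer 93 (z = 27.9): the cube is not intersected at this z (z outside [0, 25]); the cylinder at (2, 13) is not intersected at this z (z outside [5.5, 21.5]); the cube at (8, -0.5) (footprint 4×17.5) is included at this height (area 70.00 mm²); the cylinder at (-2, 14.5) does not reach this height (z outside [8.5, 16]); Merging all regions: only the 4×17.5 cube at (8, -0.5) is present, so the union is just that shape — area = 70.00 mm²; (rotated 40° about Z; rotation is an isometry so areas/perimeters/island counts are preserved). So its area = 70.00 mm². Layer 74 (z = 22.2): the cube is present — its section is the full 6.5×6.5 rectangle (area 42.25 mm²); the cylinder at (2, 13) is not intersected at this z (z outside [5.5, 21.5]); the cube at (8, -0.5) is not intersected at this z (z outside [22.5, 32.5]); the cylinder at (-2, 14.5) is absent (z outside [8.5, 16]); Combining (union): only the 6.5×6.5 cube is present, so the union is just that shape — area = 42.25 mm²; (whole slice rotated 40° about Z — lengths, areas and connectivity unchanged). So its area = 42.25 mm². Layer 93 is larger (70.00 vs 42.25 mm²).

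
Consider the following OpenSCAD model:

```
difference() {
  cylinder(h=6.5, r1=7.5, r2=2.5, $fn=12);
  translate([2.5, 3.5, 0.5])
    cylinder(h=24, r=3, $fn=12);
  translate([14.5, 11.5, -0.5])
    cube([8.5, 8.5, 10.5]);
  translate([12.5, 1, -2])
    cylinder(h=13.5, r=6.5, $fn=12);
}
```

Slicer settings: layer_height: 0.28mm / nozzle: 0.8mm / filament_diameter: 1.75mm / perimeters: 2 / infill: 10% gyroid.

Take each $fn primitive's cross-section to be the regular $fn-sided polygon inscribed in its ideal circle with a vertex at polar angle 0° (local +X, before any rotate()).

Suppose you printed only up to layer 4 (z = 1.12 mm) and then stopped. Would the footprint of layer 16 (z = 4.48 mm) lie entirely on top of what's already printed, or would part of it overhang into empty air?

entirely on top

Compare the two slices. At z = 1.12: the cone (r1=7.5→r2=2.5) has section circumradius 6.638 here — a regular 12-gon (area = (12/2)·6.638²·sin(360°/12) = 132.21 mm²); the r=3 cylinder at (2.5, 3.5) contributes a regular 12-gon of circumradius 3 (area = (12/2)·3.000²·sin(360°/12) = 27.00 mm²); the cube at (14.5, 11.5) (footprint 8.5×8.5) is included at this height (area 72.25 mm²); the r=6.5 cylinder at (12.5, 1) gives a regular 12-gon of circumradius 6.5 (constant along its height) (area = (12/2)·6.500²·sin(360°/12) = 126.75 mm²); Subtracting the remaining from the first: starting from the cone (132.21 mm²), the r=3 cylinder at (2.5, 3.5) partially overlaps it — only the 24.44 mm² overlap (of its 27.00 mm²) is removed, clipping the outline; the 8.5×8.5 cube at (14.5, 11.5) misses the remaining region (no effect); the r=6.5 cylinder at (12.5, 1) partially overlaps it — only the 0.63 mm² overlap (of its 126.75 mm²) is removed, clipping the outline — area = 107.14 mm². At z = 4.48: the cone: at t=0.689 of its height the radius interpolates to r₁+(r₂−r₁)t = 4.054, giving a regular 12-gon of that circumradius (area = (12/2)·4.054²·sin(360°/12) = 49.30 mm²); the r=3 cylinder at (2.5, 3.5) gives a regular 12-gon of circumradius 3 (constant along its height) (area = (12/2)·3.000²·sin(360°/12) = 27.00 mm²); the 8.5×8.5 cube at (14.5, 11.5) contributes its full rectangle (area 72.25 mm²); the r=6.5 cylinder at (12.5, 1) gives a regular 12-gon of circumradius 6.5 (constant along its height) (area = (12/2)·6.500²·sin(360°/12) = 126.75 mm²); After the difference (first − rest): starting from the cone (49.30 mm²), the r=3 cylinder at (2.5, 3.5) partially overlaps it — only the 9.55 mm² overlap (of its 27.00 mm²) is removed, clipping the outline; the 8.5×8.5 cube at (14.5, 11.5) misses the remaining region (no effect); the r=6.5 cylinder at (12.5, 1) misses the remaining region (no effect) — area = 39.75 mm². Checking containment: the cross-section at z = 4.48 is a subset of the cross-section at z = 1.12.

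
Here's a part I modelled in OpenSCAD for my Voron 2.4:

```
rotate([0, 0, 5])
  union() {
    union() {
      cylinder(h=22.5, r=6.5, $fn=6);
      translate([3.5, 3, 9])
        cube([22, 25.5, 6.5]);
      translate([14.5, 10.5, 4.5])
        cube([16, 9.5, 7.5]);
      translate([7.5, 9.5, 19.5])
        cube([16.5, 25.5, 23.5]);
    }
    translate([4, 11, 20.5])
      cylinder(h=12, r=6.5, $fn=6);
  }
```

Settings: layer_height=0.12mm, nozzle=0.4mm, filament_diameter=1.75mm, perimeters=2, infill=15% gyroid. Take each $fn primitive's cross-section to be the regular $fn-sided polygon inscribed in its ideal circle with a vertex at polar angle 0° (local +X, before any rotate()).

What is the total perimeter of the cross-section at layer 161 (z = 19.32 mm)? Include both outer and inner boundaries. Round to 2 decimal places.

At z = 19.32 mm: the r=6.5 cylinder gives a regular 6-gon of circumradius 6.5 (constant along its height) (perimeter = 2·6·6.500·sin(180°/6) = 39.00 mm); the cube at (3.5, 3) is not intersected at this z (z outside [9, 15.5]); the cube at (14.5, 10.5) does not reach this height (z outside [4.5, 12]); the cube at (7.5, 9.5) does not reach this height (z outside [19.5, 43]); Taking the union: only the r=6.5 cylinder is present, so the union is just that shape — boundary = 39.00 mm; the cylinder at (4, 11) is absent (z outside [20.5, 32.5]); Taking the union: only the result so far is present, so the union is just that shape — boundary = 39.00 mm; (rotated 5° about Z; rotation is an isometry so areas/perimeters/island counts are preserved). Overall, the cross-section is a single solid region. Total boundary length (outer) = 39.00 mm.

39.00 mm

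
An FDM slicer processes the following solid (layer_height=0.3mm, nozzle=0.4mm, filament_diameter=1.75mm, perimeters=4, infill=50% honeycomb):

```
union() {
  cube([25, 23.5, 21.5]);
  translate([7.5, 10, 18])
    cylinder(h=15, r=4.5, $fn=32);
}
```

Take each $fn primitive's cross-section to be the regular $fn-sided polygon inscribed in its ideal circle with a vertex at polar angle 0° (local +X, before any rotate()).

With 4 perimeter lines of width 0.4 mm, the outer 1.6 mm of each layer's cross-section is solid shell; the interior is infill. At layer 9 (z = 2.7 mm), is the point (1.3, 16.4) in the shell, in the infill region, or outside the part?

At z = 2.7 mm: the cube (footprint 25×23.5) is included at this height; the cylinder at (7.5, 10) is absent (z outside [18, 33]); Combining (union): only the 25×23.5 cube is present, so the union is just that shape — 1 connected region. Overall, the cross-section is a single solid region. The nearest boundary edge runs (0.00, 23.50)→(0.00, 0.00); distance from the point to it = 1.30 mm. The point is inside the cross-section, 1.30 mm from the nearest boundary — within the 1.6 mm shell band (4 × 0.4).

shell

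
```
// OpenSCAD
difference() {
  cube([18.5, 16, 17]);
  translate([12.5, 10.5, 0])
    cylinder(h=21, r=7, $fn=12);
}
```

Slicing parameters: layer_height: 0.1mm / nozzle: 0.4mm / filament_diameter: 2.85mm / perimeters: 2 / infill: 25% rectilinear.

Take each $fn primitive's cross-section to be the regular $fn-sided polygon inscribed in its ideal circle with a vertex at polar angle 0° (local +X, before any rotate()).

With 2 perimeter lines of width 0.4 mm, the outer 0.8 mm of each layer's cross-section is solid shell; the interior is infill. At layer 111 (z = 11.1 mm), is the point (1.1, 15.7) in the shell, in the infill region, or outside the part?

shell

At z = 11.1 mm: the 18.5×16 cube contributes its full rectangle; the cylinder at (12.5, 10.5): section is a regular 12-gon, circumradius r=7; Subtracting the remaining from the first: starting from the 18.5×16 cube, the r=7 cylinder at (12.5, 10.5) partially overlaps it — only the 135.74 mm² overlap (of its 147.00 mm²) is removed, clipping the outline — 2 connected regions. Overall, the cross-section has 2 separate islands. The nearest boundary edge runs (0.00, 16.00)→(8.44, 16.00); distance from the point to it = 0.30 mm. (Shell/infill is judged within the island containing the point — the largest one.) The point is inside the cross-section, 0.30 mm from the nearest boundary — within the 0.8 mm shell band (2 × 0.4).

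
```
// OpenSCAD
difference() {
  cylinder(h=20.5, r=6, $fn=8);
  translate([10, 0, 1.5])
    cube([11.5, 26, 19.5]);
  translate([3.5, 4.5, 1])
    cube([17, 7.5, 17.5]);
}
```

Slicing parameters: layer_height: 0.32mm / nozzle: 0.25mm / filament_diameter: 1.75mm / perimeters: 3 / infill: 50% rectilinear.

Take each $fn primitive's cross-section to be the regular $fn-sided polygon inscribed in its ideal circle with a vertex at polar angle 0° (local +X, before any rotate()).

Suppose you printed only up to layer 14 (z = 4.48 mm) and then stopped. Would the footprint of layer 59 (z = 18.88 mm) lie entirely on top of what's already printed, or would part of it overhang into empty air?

entirely on top

Compare the two slices. At z = 4.48: the r=6 cylinder gives a regular 8-gon of circumradius 6 (constant along its height) (area = (8/2)·6.000²·sin(360°/8) = 101.82 mm²); the cube at (10, 0) (footprint 11.5×26) is included at this height (area 299.00 mm²); the 17×7.5 cube at (3.5, 4.5) contributes its full rectangle (area 127.50 mm²); Subtracting the remaining from the first: starting from the r=6 cylinder (101.82 mm²), the 11.5×26 cube at (10, 0) misses the remaining region (no effect); the 17×7.5 cube at (3.5, 4.5) partially overlaps it — only the 0.00 mm² overlap (of its 127.50 mm²) is removed, clipping the outline — area = 101.82 mm². At z = 18.88: the r=6 cylinder contributes a regular 8-gon of circumradius 6 (area = (8/2)·6.000²·sin(360°/8) = 101.82 mm²); the 11.5×26 cube at (10, 0) contributes its full rectangle (area 299.00 mm²); the cube at (3.5, 4.5) is not intersected at this z (z outside [1, 18.5]); Subtracting the remaining from the first: starting from the r=6 cylinder (101.82 mm²), the 11.5×26 cube at (10, 0) misses the remaining region (no effect) — area = 101.82 mm². Checking containment: the cross-section at z = 18.88 is a subset of the cross-section at z = 4.48.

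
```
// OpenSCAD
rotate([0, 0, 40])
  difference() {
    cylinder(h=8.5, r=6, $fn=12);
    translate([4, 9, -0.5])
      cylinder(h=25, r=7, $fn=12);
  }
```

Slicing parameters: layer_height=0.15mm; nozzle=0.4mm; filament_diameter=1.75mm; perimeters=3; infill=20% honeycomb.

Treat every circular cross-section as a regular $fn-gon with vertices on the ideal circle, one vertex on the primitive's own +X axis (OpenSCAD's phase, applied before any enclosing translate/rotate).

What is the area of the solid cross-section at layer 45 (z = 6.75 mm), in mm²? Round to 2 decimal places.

92.38 mm²

At z = 6.75 mm: the cylinder: section is a regular 12-gon, circumradius r=6 (area = (12/2)·6.000²·sin(360°/12) = 108.00 mm²); the r=7 cylinder at (4, 9) contributes a regular 12-gon of circumradius 7 (area = (12/2)·7.000²·sin(360°/12) = 147.00 mm²); After the difference (first − rest): starting from the r=6 cylinder (108.00 mm²), the r=7 cylinder at (4, 9) partially overlaps it — only the 15.62 mm² overlap (of its 147.00 mm²) is removed, clipping the outline — area = 92.38 mm²; (whole slice rotated 40° about Z — lengths, areas and connectivity unchanged). Overall, the cross-section is a single solid region. Net area = 92.38 mm².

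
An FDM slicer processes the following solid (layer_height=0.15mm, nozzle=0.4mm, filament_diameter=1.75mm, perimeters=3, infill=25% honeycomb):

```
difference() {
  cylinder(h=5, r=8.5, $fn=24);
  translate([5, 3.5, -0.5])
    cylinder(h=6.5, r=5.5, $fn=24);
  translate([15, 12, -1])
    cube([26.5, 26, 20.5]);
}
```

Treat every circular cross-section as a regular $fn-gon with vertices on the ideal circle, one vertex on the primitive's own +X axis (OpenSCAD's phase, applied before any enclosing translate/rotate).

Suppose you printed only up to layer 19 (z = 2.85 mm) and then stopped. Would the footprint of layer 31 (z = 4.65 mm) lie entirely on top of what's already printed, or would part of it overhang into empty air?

Compare the two slices. At z = 2.85: the r=8.5 cylinder gives a regular 24-gon of circumradius 8.5 (constant along its height) (area = (24/2)·8.500²·sin(360°/24) = 224.40 mm²); the cylinder at (5, 3.5): section is a regular 24-gon, circumradius r=5.5 (area = (24/2)·5.500²·sin(360°/24) = 93.95 mm²); the 26.5×26 cube at (15, 12) contributes its full rectangle (area 689.00 mm²); Taking the first minus the rest: starting from the r=8.5 cylinder (224.40 mm²), the r=5.5 cylinder at (5, 3.5) partially overlaps it — only the 65.73 mm² overlap (of its 93.95 mm²) is removed, clipping the outline; the 26.5×26 cube at (15, 12) misses the remaining region (no effect) — area = 158.67 mm². At z = 4.65: the r=8.5 cylinder contributes a regular 24-gon of circumradius 8.5 (area = (24/2)·8.500²·sin(360°/24) = 224.40 mm²); the cylinder at (5, 3.5): section is a regular 24-gon, circumradius r=5.5 (area = (24/2)·5.500²·sin(360°/24) = 93.95 mm²); the cube at (15, 12) (footprint 26.5×26) is included at this height (area 689.00 mm²); After the difference (first − rest): starting from the r=8.5 cylinder (224.40 mm²), the r=5.5 cylinder at (5, 3.5) partially overlaps it — only the 65.73 mm² overlap (of its 93.95 mm²) is removed, clipping the outline; the 26.5×26 cube at (15, 12) misses the remaining region (no effect) — area = 158.67 mm². Checking containment: the cross-section at z = 4.65 is a subset of the cross-section at z = 2.85.

entirely on top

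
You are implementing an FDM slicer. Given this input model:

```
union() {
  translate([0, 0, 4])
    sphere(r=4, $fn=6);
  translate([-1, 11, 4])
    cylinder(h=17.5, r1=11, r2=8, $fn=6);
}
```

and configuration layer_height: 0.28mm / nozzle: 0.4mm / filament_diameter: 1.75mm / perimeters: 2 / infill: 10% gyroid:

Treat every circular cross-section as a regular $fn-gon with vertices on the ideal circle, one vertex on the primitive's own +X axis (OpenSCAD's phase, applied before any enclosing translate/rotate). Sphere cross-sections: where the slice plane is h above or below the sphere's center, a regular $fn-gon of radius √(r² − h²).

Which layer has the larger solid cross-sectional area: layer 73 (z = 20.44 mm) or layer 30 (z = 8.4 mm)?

Layer 73 (z = 20.44): the sphere is not intersected at this z (|z−center|=16.440 > r=4); the cone at (-1, 11) (r1=11→r2=8) has section circumradius 8.182 here — a regular 6-gon (area = (6/2)·8.182²·sin(360°/6) = 173.92 mm²); Merging all regions: only the cone at (-1, 11) is present, so the union is just that shape — area = 173.92 mm². So its area = 173.92 mm². Layer 30 (z = 8.4): the sphere is not intersected at this z (|z−center|=4.400 > r=4); the cone at (-1, 11) contributes a regular 6-gon of circumradius 10.246 (interpolated between r1=11 and r2=8 at t=0.251) (area = (6/2)·10.246²·sin(360°/6) = 272.73 mm²); Merging all regions: only the cone at (-1, 11) is present, so the union is just that shape — area = 272.73 mm². So its area = 272.73 mm². Layer 30 is larger (272.73 vs 173.92 mm²).

layer 30 (z = 8.4 mm)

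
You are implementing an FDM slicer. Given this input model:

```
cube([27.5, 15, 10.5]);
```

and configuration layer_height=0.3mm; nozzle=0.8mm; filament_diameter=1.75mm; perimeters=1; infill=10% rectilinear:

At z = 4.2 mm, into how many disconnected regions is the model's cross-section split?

1

At z = 4.2 mm: the 27.5×15 cube contributes its full rectangle. The result has 1 disconnected region.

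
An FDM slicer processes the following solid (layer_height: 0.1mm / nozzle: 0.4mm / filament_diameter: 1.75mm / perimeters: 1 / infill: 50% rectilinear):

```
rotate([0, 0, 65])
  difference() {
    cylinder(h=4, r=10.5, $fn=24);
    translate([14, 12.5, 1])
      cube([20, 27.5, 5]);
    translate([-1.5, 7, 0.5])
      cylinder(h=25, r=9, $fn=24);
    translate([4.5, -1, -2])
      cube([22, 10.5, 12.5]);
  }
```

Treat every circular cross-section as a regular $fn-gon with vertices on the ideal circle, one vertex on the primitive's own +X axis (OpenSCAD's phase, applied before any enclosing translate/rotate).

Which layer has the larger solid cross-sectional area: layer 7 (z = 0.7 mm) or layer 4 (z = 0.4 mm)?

Layer 7 (z = 0.7): the r=10.5 cylinder contributes a regular 24-gon of circumradius 10.5 (area = (24/2)·10.500²·sin(360°/24) = 342.42 mm²); the cube at (14, 12.5) is absent (z outside [1, 6]); the r=9 cylinder at (-1.5, 7) contributes a regular 24-gon of circumradius 9 (area = (24/2)·9.000²·sin(360°/24) = 251.57 mm²); the cube at (4.5, -1) (footprint 22×10.5) is included at this height (area 231.00 mm²); After the difference (first − rest): starting from the r=10.5 cylinder (342.42 mm²), the r=9 cylinder at (-1.5, 7) partially overlaps it — only the 158.19 mm² overlap (of its 251.57 mm²) is removed, clipping the outline; the 22×10.5 cube at (4.5, -1) partially overlaps it — only the 28.06 mm² overlap (of its 231.00 mm²) is removed, clipping the outline — area = 156.17 mm²; (rotated 65° about Z; rotation is an isometry so areas/perimeters/island counts are preserved). So its area = 156.17 mm². Layer 4 (z = 0.4): the r=10.5 cylinder contributes a regular 24-gon of circumradius 10.5 (area = (24/2)·10.500²·sin(360°/24) = 342.42 mm²); the cube at (14, 12.5) does not reach this height (z outside [1, 6]); the cylinder at (-1.5, 7) is not intersected at this z (z outside [0.5, 25.5]); the cube at (4.5, -1) (footprint 22×10.5) is included at this height (area 231.00 mm²); Taking the first minus the rest: starting from the r=10.5 cylinder (342.42 mm²), the 22×10.5 cube at (4.5, -1) partially overlaps it — only the 46.07 mm² overlap (of its 231.00 mm²) is removed, clipping the outline — area = 296.35 mm²; (rotated 65° about Z; rotation is an isometry so areas/perimeters/island counts are preserved). So its area = 296.35 mm². Layer 4 is larger (296.35 vs 156.17 mm²).

layer 4 (z = 0.4 mm)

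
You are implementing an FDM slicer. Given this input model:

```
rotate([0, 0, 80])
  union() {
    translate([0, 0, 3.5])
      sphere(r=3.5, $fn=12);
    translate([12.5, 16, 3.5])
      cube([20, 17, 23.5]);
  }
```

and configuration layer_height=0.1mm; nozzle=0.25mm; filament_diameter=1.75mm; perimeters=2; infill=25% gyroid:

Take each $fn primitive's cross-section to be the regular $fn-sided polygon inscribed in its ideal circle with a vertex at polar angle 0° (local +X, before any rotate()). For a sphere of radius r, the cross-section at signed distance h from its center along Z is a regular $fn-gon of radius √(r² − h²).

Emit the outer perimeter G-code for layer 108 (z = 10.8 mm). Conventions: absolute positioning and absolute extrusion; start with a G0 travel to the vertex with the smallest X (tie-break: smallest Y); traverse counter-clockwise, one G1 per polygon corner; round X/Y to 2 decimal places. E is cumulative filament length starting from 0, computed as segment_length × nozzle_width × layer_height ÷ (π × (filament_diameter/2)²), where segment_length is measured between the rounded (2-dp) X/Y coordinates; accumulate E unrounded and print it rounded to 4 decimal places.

At z = 10.8 mm: the sphere does not reach this height (|z−center|=7.300 > r=3.5); the cube at (12.5, 16) (footprint 20×17) is included at this height; Taking the union: only the 20×17 cube at (12.5, 16) is present, so the union is just that shape — 1 connected region; (whole slice rotated 80° about Z — lengths, areas and connectivity unchanged). The outline is a single polygon with 4 vertices. Extrusion per mm of travel: 0.25 × 0.1 / (π × 0.875²) = 0.010394. Accumulating E over each segment gives final E = 0.7692.

G0 X-30.33 Y18.04 Z10.80
G1 X-13.59 Y15.09 E0.1767
G1 X-10.11 Y34.78 E0.3845
G1 X-26.86 Y37.74 E0.5613
G1 X-30.33 Y18.04 E0.7692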